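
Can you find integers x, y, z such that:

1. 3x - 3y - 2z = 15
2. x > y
Yes

Take x = 0, y = -1, z = -6. Substituting into each constraint:
  (1) 3(0) - 3(-1) - 2(-6) = 15 ✓
  (2) 0 > -1 ✓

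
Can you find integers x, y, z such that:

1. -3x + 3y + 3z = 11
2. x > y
No

Even the single constraint (-3x + 3y + 3z = 11) is infeasible over the integers.

  - -3x + 3y + 3z = 11: every term on the left is divisible by 3, so the LHS ≡ 0 (mod 3), but the RHS 11 is not — no integer solution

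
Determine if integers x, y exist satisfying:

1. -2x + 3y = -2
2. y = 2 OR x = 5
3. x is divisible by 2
Yes

Take x = 4, y = 2. Substituting into each constraint:
  (1) -2(4) + 3(2) = -2 ✓
  (2) y = 2, target 2 ✓ (first branch holds)
  (3) 4 = 2 × 2, remainder 0 ✓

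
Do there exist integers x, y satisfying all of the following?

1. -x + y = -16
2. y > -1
Yes

Take x = 16, y = 0. Substituting into each constraint:
  (1) (-16) + 0 = -16 ✓
  (2) 0 > -1 ✓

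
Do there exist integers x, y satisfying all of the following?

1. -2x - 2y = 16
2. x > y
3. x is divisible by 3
Yes

Take x = 0, y = -8. Substituting into each constraint:
  (1) -2(0) - 2(-8) = 16 ✓
  (2) 0 > -8 ✓
  (3) 0 = 3 × 0, remainder 0 ✓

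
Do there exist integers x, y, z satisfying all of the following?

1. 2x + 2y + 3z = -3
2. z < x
Yes

Take x = 0, y = 0, z = -1. Substituting into each constraint:
  (1) 2(0) + 2(0) + 3(-1) = -3 ✓
  (2) -1 < 0 ✓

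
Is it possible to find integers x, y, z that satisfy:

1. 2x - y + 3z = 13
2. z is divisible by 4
Yes

Take x = 7, y = 1, z = 0. Substituting into each constraint:
  (1) 2(7) + (-1) + 3(0) = 13 ✓
  (2) 0 = 4 × 0, remainder 0 ✓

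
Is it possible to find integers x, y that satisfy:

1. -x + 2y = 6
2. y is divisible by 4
Yes

Take x = -6, y = 0. Substituting into each constraint:
  (1) 6 + 2(0) = 6 ✓
  (2) 0 = 4 × 0, remainder 0 ✓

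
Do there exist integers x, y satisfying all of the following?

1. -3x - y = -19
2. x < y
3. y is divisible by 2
Yes

Take x = 3, y = 10. Substituting into each constraint:
  (1) -3(3) + (-10) = -19 ✓
  (2) 3 < 10 ✓
  (3) 10 = 2 × 5, remainder 0 ✓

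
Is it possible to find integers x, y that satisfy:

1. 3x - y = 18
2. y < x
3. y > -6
Yes

Take x = 8, y = 6. Substituting into each constraint:
  (1) 3(8) + (-6) = 18 ✓
  (2) 6 < 8 ✓
  (3) 6 > -6 ✓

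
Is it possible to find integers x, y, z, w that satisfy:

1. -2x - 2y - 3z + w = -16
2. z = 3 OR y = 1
Yes

Take x = 4, y = 1, z = 2, w = 0. Substituting into each constraint:
  (1) -2(4) - 2(1) - 3(2) + 0 = -16 ✓
  (2) y = 1, target 1 ✓ (second branch holds)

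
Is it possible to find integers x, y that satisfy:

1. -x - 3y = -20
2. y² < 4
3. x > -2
Yes

Take x = 20, y = 0. Substituting into each constraint:
  (1) (-20) - 3(0) = -20 ✓
  (2) y² = (0)² = 0, and 0 < 4 ✓
  (3) 20 > -2 ✓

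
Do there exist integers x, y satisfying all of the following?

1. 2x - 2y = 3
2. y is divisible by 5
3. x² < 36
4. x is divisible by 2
No

Even the single constraint (2x - 2y = 3) is infeasible over the integers.

  - 2x - 2y = 3: every term on the left is divisible by 2, so the LHS ≡ 0 (mod 2), but the RHS 3 is not — no integer solution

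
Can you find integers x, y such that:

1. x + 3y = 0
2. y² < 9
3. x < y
Yes

Take x = -3, y = 1. Substituting into each constraint:
  (1) (-3) + 3(1) = 0 ✓
  (2) y² = (1)² = 1, and 1 < 9 ✓
  (3) -3 < 1 ✓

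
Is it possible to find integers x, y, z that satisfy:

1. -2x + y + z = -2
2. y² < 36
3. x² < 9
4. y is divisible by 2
Yes

Take x = 0, y = 0, z = -2. Substituting into each constraint:
  (1) -2(0) + 0 + (-2) = -2 ✓
  (2) y² = (0)² = 0, and 0 < 36 ✓
  (3) x² = (0)² = 0, and 0 < 9 ✓
  (4) 0 = 2 × 0, remainder 0 ✓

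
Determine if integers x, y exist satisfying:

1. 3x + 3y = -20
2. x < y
No

Even the single constraint (3x + 3y = -20) is infeasible over the integers.

  - 3x + 3y = -20: every term on the left is divisible by 3, so the LHS ≡ 0 (mod 3), but the RHS -20 is not — no integer solution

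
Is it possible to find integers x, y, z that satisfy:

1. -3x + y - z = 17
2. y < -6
Yes

Take x = 0, y = -7, z = -24. Substituting into each constraint:
  (1) -3(0) + (-7) + 24 = 17 ✓
  (2) -7 < -6 ✓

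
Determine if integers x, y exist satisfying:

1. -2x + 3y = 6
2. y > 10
Yes

Take x = 15, y = 12. Substituting into each constraint:
  (1) -2(15) + 3(12) = 6 ✓
  (2) 12 > 10 ✓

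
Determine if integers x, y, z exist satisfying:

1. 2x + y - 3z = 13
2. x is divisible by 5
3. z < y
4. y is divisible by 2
Yes

Take x = 5, y = 0, z = -1. Substituting into each constraint:
  (1) 2(5) + 0 - 3(-1) = 13 ✓
  (2) 5 = 5 × 1, remainder 0 ✓
  (3) -1 < 0 ✓
  (4) 0 = 2 × 0, remainder 0 ✓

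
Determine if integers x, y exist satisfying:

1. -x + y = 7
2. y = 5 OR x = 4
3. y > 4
Yes

Take x = 4, y = 11. Substituting into each constraint:
  (1) (-4) + 11 = 7 ✓
  (2) x = 4, target 4 ✓ (second branch holds)
  (3) 11 > 4 ✓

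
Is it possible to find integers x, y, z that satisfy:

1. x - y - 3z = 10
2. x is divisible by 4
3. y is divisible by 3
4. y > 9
Yes

Take x = 4, y = 15, z = -7. Substituting into each constraint:
  (1) 4 + (-15) - 3(-7) = 10 ✓
  (2) 4 = 4 × 1, remainder 0 ✓
  (3) 15 = 3 × 5, remainder 0 ✓
  (4) 15 > 9 ✓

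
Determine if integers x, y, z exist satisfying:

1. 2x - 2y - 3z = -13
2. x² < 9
Yes

Take x = 0, y = 2, z = 3. Substituting into each constraint:
  (1) 2(0) - 2(2) - 3(3) = -13 ✓
  (2) x² = (0)² = 0, and 0 < 9 ✓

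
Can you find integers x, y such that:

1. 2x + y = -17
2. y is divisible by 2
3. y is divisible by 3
No

A contradictory subset is {2x + y = -17, y is divisible by 2}. No integer assignment can satisfy these jointly:

  - 2x + y = -17: is a linear equation tying the variables together
  - y is divisible by 2: restricts y to multiples of 2

Modular obstruction: writing y = 2y', every remaining term of the linear equation is divisible by 2, so the left side is ≡ 0 (mod 2); but the right side -17 ≡ 1 (mod 2). No integers can satisfy it.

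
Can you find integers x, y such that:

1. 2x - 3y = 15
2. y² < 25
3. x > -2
Yes

Take x = 9, y = 1. Substituting into each constraint:
  (1) 2(9) - 3(1) = 15 ✓
  (2) y² = (1)² = 1, and 1 < 25 ✓
  (3) 9 > -2 ✓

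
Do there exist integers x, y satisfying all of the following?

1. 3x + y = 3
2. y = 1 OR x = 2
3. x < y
No

The full constraint system is jointly infeasible over the integers. Each constraint and what it forces:

  - 3x + y = 3: is a linear equation tying the variables together
  - y = 1 OR x = 2: forces a choice: either y = 1 or x = 2
  - x < y: bounds one variable relative to another variable

Split on the disjunction (y = 1 OR x = 2):
  • If y = 1: with y = 1, every remaining term of the linear equation is divisible by 3, so the left side is ≡ 0 (mod 3); but the right side 2 ≡ 2 (mod 3). No integers can satisfy it.
  • If x = 2: the equation forces y = -3, giving (x, y) = (2, -3), which violates y > x.
Both branches are infeasible, so the system has no integer solution.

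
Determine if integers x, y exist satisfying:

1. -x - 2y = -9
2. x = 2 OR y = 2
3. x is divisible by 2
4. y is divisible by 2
No

A contradictory subset is {-x - 2y = -9, x is divisible by 2}. No integer assignment can satisfy these jointly:

  - -x - 2y = -9: is a linear equation tying the variables together
  - x is divisible by 2: restricts x to multiples of 2

Modular obstruction: writing x = 2x', every remaining term of the linear equation is divisible by 2, so the left side is ≡ 0 (mod 2); but the right side -9 ≡ 1 (mod 2). No integers can satisfy it.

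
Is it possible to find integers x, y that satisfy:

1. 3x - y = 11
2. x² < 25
Yes

Take x = 4, y = 1. Substituting into each constraint:
  (1) 3(4) + (-1) = 11 ✓
  (2) x² = (4)² = 16, and 16 < 25 ✓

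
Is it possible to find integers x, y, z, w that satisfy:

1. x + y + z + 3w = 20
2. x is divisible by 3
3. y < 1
Yes

Take x = 0, y = 0, z = 20, w = 0. Substituting into each constraint:
  (1) 0 + 0 + 20 + 3(0) = 20 ✓
  (2) 0 = 3 × 0, remainder 0 ✓
  (3) 0 < 1 ✓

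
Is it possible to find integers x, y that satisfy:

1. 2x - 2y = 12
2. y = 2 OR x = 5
Yes

Take x = 8, y = 2. Substituting into each constraint:
  (1) 2(8) - 2(2) = 12 ✓
  (2) y = 2, target 2 ✓ (first branch holds)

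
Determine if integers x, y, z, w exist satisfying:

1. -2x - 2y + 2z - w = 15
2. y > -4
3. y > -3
Yes

Take x = -8, y = 0, z = 0, w = 1. Substituting into each constraint:
  (1) -2(-8) - 2(0) + 2(0) + (-1) = 15 ✓
  (2) 0 > -4 ✓
  (3) 0 > -3 ✓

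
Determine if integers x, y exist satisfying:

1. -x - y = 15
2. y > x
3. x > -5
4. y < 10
No

A contradictory subset is {-x - y = 15, y > x, x > -5}. No integer assignment can satisfy these jointly:

  - -x - y = 15: is a linear equation tying the variables together
  - y > x: bounds one variable relative to another variable
  - x > -5: bounds one variable relative to a constant

Propagating the comparison: y > x and x ≥ -4 give y ≥ -3. Range argument: with x ∈ [-4, ∞], y ∈ [-3, ∞], the left side of the equation is at most 7, but the right side is 15 > 7. No integer solution exists.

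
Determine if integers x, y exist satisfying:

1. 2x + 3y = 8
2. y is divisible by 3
Yes

Take x = 4, y = 0. Substituting into each constraint:
  (1) 2(4) + 3(0) = 8 ✓
  (2) 0 = 3 × 0, remainder 0 ✓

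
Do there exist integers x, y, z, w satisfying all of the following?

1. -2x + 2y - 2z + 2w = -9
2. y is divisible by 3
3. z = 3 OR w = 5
No

Even the single constraint (-2x + 2y - 2z + 2w = -9) is infeasible over the integers.

  - -2x + 2y - 2z + 2w = -9: every term on the left is divisible by 2, so the LHS ≡ 0 (mod 2), but the RHS -9 is not — no integer solution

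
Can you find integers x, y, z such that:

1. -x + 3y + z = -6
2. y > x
Yes

Take x = -1, y = 0, z = -7. Substituting into each constraint:
  (1) 1 + 3(0) + (-7) = -6 ✓
  (2) 0 > -1 ✓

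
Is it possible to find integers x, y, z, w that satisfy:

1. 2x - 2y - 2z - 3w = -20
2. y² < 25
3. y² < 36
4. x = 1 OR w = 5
Yes

Take x = 1, y = 0, z = 11, w = 0. Substituting into each constraint:
  (1) 2(1) - 2(0) - 2(11) - 3(0) = -20 ✓
  (2) y² = (0)² = 0, and 0 < 25 ✓
  (3) y² = (0)² = 0, and 0 < 36 ✓
  (4) x = 1, target 1 ✓ (first branch holds)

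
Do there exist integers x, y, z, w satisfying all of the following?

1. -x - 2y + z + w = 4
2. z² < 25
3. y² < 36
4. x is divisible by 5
Yes

Take x = 0, y = -2, z = 0, w = 0. Substituting into each constraint:
  (1) 0 - 2(-2) + 0 + 0 = 4 ✓
  (2) z² = (0)² = 0, and 0 < 25 ✓
  (3) y² = (-2)² = 4, and 4 < 36 ✓
  (4) 0 = 5 × 0, remainder 0 ✓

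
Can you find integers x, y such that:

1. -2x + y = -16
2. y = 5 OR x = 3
Yes

Take x = 3, y = -10. Substituting into each constraint:
  (1) -2(3) + (-10) = -16 ✓
  (2) x = 3, target 3 ✓ (second branch holds)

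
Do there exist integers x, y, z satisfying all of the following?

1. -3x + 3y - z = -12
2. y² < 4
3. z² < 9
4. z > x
No

The full constraint system is jointly infeasible over the integers. Each constraint and what it forces:

  - -3x + 3y - z = -12: is a linear equation tying the variables together
  - y² < 4: restricts y to |y| ≤ 1
  - z² < 9: restricts z to |z| ≤ 2
  - z > x: bounds one variable relative to another variable

Propagating the comparison: x < z and z ≤ 2 give x ≤ 1. Range argument: with x ∈ [−∞, 1], y ∈ [-1, 1], z ∈ [-2, 2], the left side of the equation is at least -8, but the right side is -12 < -8. No integer solution exists.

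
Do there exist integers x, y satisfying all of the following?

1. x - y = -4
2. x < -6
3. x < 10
Yes

Take x = -7, y = -3. Substituting into each constraint:
  (1) (-7) + 3 = -4 ✓
  (2) -7 < -6 ✓
  (3) -7 < 10 ✓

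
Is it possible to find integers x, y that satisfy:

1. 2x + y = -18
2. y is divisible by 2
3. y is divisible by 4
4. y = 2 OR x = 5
Yes

Take x = 5, y = -28. Substituting into each constraint:
  (1) 2(5) + (-28) = -18 ✓
  (2) -28 = 2 × -14, remainder 0 ✓
  (3) -28 = 4 × -7, remainder 0 ✓
  (4) x = 5, target 5 ✓ (second branch holds)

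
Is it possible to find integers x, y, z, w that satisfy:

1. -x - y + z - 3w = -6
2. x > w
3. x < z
Yes

Take x = 0, y = 10, z = 1, w = -1. Substituting into each constraint:
  (1) 0 + (-10) + 1 - 3(-1) = -6 ✓
  (2) 0 > -1 ✓
  (3) 0 < 1 ✓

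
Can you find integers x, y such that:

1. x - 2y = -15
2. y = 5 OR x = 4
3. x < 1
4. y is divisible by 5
Yes

Take x = -5, y = 5. Substituting into each constraint:
  (1) (-5) - 2(5) = -15 ✓
  (2) y = 5, target 5 ✓ (first branch holds)
  (3) -5 < 1 ✓
  (4) 5 = 5 × 1, remainder 0 ✓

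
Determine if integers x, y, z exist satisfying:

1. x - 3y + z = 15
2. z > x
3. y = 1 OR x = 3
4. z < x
No

A contradictory subset is {z > x, z < x}. No integer assignment can satisfy these jointly:

  - z > x: bounds one variable relative to another variable
  - z < x: bounds one variable relative to another variable

Direct contradiction: z > x and x > z cannot both hold.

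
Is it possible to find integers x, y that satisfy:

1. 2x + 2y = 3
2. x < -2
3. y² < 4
No

Even the single constraint (2x + 2y = 3) is infeasible over the integers.

  - 2x + 2y = 3: every term on the left is divisible by 2, so the LHS ≡ 0 (mod 2), but the RHS 3 is not — no integer solution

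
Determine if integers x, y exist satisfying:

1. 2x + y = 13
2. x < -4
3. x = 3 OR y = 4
No

The full constraint system is jointly infeasible over the integers. Each constraint and what it forces:

  - 2x + y = 13: is a linear equation tying the variables together
  - x < -4: bounds one variable relative to a constant
  - x = 3 OR y = 4: forces a choice: either x = 3 or y = 4

Split on the disjunction (x = 3 OR y = 4):
  • If x = 3: this contradicts the bound x ≤ -5.
  • If y = 4: with y = 4, every remaining term of the linear equation is divisible by 2, so the left side is ≡ 0 (mod 2); but the right side 9 ≡ 1 (mod 2). No integers can satisfy it.
Both branches are infeasible, so the system has no integer solution.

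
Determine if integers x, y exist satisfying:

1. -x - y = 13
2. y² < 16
Yes

Take x = -13, y = 0. Substituting into each constraint:
  (1) 13 + 0 = 13 ✓
  (2) y² = (0)² = 0, and 0 < 16 ✓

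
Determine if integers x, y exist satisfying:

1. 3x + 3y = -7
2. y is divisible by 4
No

Even the single constraint (3x + 3y = -7) is infeasible over the integers.

  - 3x + 3y = -7: every term on the left is divisible by 3, so the LHS ≡ 0 (mod 3), but the RHS -7 is not — no integer solution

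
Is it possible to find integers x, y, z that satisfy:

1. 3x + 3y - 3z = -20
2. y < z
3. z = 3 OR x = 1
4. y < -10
No

Even the single constraint (3x + 3y - 3z = -20) is infeasible over the integers.

  - 3x + 3y - 3z = -20: every term on the left is divisible by 3, so the LHS ≡ 0 (mod 3), but the RHS -20 is not — no integer solution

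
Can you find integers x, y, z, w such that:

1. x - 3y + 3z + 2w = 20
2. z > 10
Yes

Take x = -13, y = 0, z = 11, w = 0. Substituting into each constraint:
  (1) (-13) - 3(0) + 3(11) + 2(0) = 20 ✓
  (2) 11 > 10 ✓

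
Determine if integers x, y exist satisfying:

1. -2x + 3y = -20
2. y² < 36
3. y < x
Yes

Take x = 10, y = 0. Substituting into each constraint:
  (1) -2(10) + 3(0) = -20 ✓
  (2) y² = (0)² = 0, and 0 < 36 ✓
  (3) 0 < 10 ✓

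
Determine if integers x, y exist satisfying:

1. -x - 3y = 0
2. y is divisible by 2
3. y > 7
Yes

Take x = -24, y = 8. Substituting into each constraint:
  (1) 24 - 3(8) = 0 ✓
  (2) 8 = 2 × 4, remainder 0 ✓
  (3) 8 > 7 ✓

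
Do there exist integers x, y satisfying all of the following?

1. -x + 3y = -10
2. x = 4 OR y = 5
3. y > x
No

The full constraint system is jointly infeasible over the integers. Each constraint and what it forces:

  - -x + 3y = -10: is a linear equation tying the variables together
  - x = 4 OR y = 5: forces a choice: either x = 4 or y = 5
  - y > x: bounds one variable relative to another variable

Split on the disjunction (x = 4 OR y = 5):
  • If x = 4: the equation forces y = -2, giving (x, y) = (4, -2), which violates y > x.
  • If y = 5: the equation forces x = 25, giving (y, x) = (5, 25), which violates y > x.
Both branches are infeasible, so the system has no integer solution.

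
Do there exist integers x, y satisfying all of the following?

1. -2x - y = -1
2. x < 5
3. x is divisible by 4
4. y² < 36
Yes

Take x = 0, y = 1. Substituting into each constraint:
  (1) -2(0) + (-1) = -1 ✓
  (2) 0 < 5 ✓
  (3) 0 = 4 × 0, remainder 0 ✓
  (4) y² = (1)² = 1, and 1 < 36 ✓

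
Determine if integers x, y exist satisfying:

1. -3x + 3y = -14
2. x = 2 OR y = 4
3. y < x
No

Even the single constraint (-3x + 3y = -14) is infeasible over the integers.

  - -3x + 3y = -14: every term on the left is divisible by 3, so the LHS ≡ 0 (mod 3), but the RHS -14 is not — no integer solution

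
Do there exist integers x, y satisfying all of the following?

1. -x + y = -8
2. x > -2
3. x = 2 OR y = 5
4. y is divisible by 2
Yes

Take x = 2, y = -6. Substituting into each constraint:
  (1) (-2) + (-6) = -8 ✓
  (2) 2 > -2 ✓
  (3) x = 2, target 2 ✓ (first branch holds)
  (4) -6 = 2 × -3, remainder 0 ✓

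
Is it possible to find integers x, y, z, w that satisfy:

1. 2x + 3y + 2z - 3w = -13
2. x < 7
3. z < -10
Yes

Take x = 6, y = 0, z = -11, w = 1. Substituting into each constraint:
  (1) 2(6) + 3(0) + 2(-11) - 3(1) = -13 ✓
  (2) 6 < 7 ✓
  (3) -11 < -10 ✓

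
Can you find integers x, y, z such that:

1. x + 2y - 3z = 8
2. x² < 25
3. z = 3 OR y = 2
Yes

Take x = -2, y = 2, z = -2. Substituting into each constraint:
  (1) (-2) + 2(2) - 3(-2) = 8 ✓
  (2) x² = (-2)² = 4, and 4 < 25 ✓
  (3) y = 2, target 2 ✓ (second branch holds)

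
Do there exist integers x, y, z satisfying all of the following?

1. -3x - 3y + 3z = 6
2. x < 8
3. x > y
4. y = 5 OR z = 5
Yes

Take x = 6, y = 5, z = 13. Substituting into each constraint:
  (1) -3(6) - 3(5) + 3(13) = 6 ✓
  (2) 6 < 8 ✓
  (3) 6 > 5 ✓
  (4) y = 5, target 5 ✓ (first branch holds)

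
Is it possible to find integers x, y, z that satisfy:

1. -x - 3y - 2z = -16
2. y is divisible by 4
Yes

Take x = 16, y = 0, z = 0. Substituting into each constraint:
  (1) (-16) - 3(0) - 2(0) = -16 ✓
  (2) 0 = 4 × 0, remainder 0 ✓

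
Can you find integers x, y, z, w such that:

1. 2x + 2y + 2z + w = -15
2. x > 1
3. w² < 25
Yes

Take x = 2, y = 0, z = -9, w = -1. Substituting into each constraint:
  (1) 2(2) + 2(0) + 2(-9) + (-1) = -15 ✓
  (2) 2 > 1 ✓
  (3) w² = (-1)² = 1, and 1 < 25 ✓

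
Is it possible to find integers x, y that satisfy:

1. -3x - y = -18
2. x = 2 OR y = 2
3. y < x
No

The full constraint system is jointly infeasible over the integers. Each constraint and what it forces:

  - -3x - y = -18: is a linear equation tying the variables together
  - x = 2 OR y = 2: forces a choice: either x = 2 or y = 2
  - y < x: bounds one variable relative to another variable

Split on the disjunction (x = 2 OR y = 2):
  • If x = 2: the equation forces y = 12, giving (x, y) = (2, 12), which violates x > y.
  • If y = 2: with y = 2, every remaining term of the linear equation is divisible by 3, so the left side is ≡ 0 (mod 3); but the right side -16 ≡ 2 (mod 3). No integers can satisfy it.
Both branches are infeasible, so the system has no integer solution.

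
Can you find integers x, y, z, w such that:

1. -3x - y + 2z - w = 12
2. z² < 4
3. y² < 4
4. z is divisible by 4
Yes

Take x = -4, y = 0, z = 0, w = 0. Substituting into each constraint:
  (1) -3(-4) + 0 + 2(0) + 0 = 12 ✓
  (2) z² = (0)² = 0, and 0 < 4 ✓
  (3) y² = (0)² = 0, and 0 < 4 ✓
  (4) 0 = 4 × 0, remainder 0 ✓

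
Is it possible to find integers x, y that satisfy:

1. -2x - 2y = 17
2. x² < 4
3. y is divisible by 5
No

Even the single constraint (-2x - 2y = 17) is infeasible over the integers.

  - -2x - 2y = 17: every term on the left is divisible by 2, so the LHS ≡ 0 (mod 2), but the RHS 17 is not — no integer solution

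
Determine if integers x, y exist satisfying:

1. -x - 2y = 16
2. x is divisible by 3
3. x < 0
Yes

Take x = -18, y = 1. Substituting into each constraint:
  (1) 18 - 2(1) = 16 ✓
  (2) -18 = 3 × -6, remainder 0 ✓
  (3) -18 < 0 ✓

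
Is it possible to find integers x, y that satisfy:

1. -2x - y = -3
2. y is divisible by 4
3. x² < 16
No

A contradictory subset is {-2x - y = -3, y is divisible by 4}. No integer assignment can satisfy these jointly:

  - -2x - y = -3: is a linear equation tying the variables together
  - y is divisible by 4: restricts y to multiples of 4

Modular obstruction: writing y = 4y', every remaining term of the linear equation is divisible by 2, so the left side is ≡ 0 (mod 2); but the right side -3 ≡ 1 (mod 2). No integers can satisfy it.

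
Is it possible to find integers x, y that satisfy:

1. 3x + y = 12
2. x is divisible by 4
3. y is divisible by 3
Yes

Take x = 4, y = 0. Substituting into each constraint:
  (1) 3(4) + 0 = 12 ✓
  (2) 4 = 4 × 1, remainder 0 ✓
  (3) 0 = 3 × 0, remainder 0 ✓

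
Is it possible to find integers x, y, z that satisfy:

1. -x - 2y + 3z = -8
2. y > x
Yes

Take x = 0, y = 1, z = -2. Substituting into each constraint:
  (1) 0 - 2(1) + 3(-2) = -8 ✓
  (2) 1 > 0 ✓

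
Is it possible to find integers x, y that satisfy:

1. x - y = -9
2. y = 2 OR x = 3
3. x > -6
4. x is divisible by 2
No

The full constraint system is jointly infeasible over the integers. Each constraint and what it forces:

  - x - y = -9: is a linear equation tying the variables together
  - y = 2 OR x = 3: forces a choice: either y = 2 or x = 3
  - x > -6: bounds one variable relative to a constant
  - x is divisible by 2: restricts x to multiples of 2

Split on the disjunction (y = 2 OR x = 3):
  • If y = 2: with y = 2, writing x = 2x', every remaining term of the linear equation is divisible by 2, so the left side is ≡ 0 (mod 2); but the right side -7 ≡ 1 (mod 2). No integers can satisfy it.
  • If x = 3: this contradicts the divisibility constraint — 3 is not a multiple of 2.
Both branches are infeasible, so the system has no integer solution.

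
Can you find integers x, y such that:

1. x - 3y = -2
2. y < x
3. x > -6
Yes

Take x = 4, y = 2. Substituting into each constraint:
  (1) 4 - 3(2) = -2 ✓
  (2) 2 < 4 ✓
  (3) 4 > -6 ✓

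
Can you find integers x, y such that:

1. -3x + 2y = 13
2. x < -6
Yes

Take x = -7, y = -4. Substituting into each constraint:
  (1) -3(-7) + 2(-4) = 13 ✓
  (2) -7 < -6 ✓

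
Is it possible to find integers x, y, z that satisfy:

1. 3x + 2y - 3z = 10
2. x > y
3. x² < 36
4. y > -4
Yes

Take x = 3, y = 2, z = 1. Substituting into each constraint:
  (1) 3(3) + 2(2) - 3(1) = 10 ✓
  (2) 3 > 2 ✓
  (3) x² = (3)² = 9, and 9 < 36 ✓
  (4) 2 > -4 ✓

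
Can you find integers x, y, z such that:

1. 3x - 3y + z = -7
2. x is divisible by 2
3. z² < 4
Yes

Take x = 0, y = 2, z = -1. Substituting into each constraint:
  (1) 3(0) - 3(2) + (-1) = -7 ✓
  (2) 0 = 2 × 0, remainder 0 ✓
  (3) z² = (-1)² = 1, and 1 < 4 ✓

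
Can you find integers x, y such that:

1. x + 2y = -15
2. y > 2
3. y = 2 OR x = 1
No

The full constraint system is jointly infeasible over the integers. Each constraint and what it forces:

  - x + 2y = -15: is a linear equation tying the variables together
  - y > 2: bounds one variable relative to a constant
  - y = 2 OR x = 1: forces a choice: either y = 2 or x = 1

Split on the disjunction (y = 2 OR x = 1):
  • If y = 2: this contradicts the bound y ≥ 3.
  • If x = 1: the equation forces y = -8, which contradicts the bound y ≥ 3.
Both branches are infeasible, so the system has no integer solution.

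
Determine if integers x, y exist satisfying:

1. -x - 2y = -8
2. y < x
Yes

Take x = 4, y = 2. Substituting into each constraint:
  (1) (-4) - 2(2) = -8 ✓
  (2) 2 < 4 ✓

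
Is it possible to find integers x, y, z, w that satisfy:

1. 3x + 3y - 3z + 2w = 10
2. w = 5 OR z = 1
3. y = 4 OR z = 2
Yes

Take x = -3, y = 4, z = 1, w = 5. Substituting into each constraint:
  (1) 3(-3) + 3(4) - 3(1) + 2(5) = 10 ✓
  (2) w = 5, target 5 ✓ (first branch holds)
  (3) y = 4, target 4 ✓ (first branch holds)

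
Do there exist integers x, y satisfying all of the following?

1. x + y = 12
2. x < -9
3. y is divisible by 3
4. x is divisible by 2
Yes

Take x = -12, y = 24. Substituting into each constraint:
  (1) (-12) + 24 = 12 ✓
  (2) -12 < -9 ✓
  (3) 24 = 3 × 8, remainder 0 ✓
  (4) -12 = 2 × -6, remainder 0 ✓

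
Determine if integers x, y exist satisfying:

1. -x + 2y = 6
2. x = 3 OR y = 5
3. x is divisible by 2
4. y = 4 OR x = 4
Yes

Take x = 4, y = 5. Substituting into each constraint:
  (1) (-4) + 2(5) = 6 ✓
  (2) y = 5, target 5 ✓ (second branch holds)
  (3) 4 = 2 × 2, remainder 0 ✓
  (4) x = 4, target 4 ✓ (second branch holds)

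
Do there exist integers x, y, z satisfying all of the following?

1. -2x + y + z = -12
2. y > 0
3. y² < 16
Yes

Take x = 7, y = 1, z = 1. Substituting into each constraint:
  (1) -2(7) + 1 + 1 = -12 ✓
  (2) 1 > 0 ✓
  (3) y² = (1)² = 1, and 1 < 16 ✓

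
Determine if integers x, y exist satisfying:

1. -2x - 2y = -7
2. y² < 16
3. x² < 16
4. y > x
No

Even the single constraint (-2x - 2y = -7) is infeasible over the integers.

  - -2x - 2y = -7: every term on the left is divisible by 2, so the LHS ≡ 0 (mod 2), but the RHS -7 is not — no integer solution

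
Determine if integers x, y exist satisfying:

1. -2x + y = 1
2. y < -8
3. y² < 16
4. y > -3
No

A contradictory subset is {y < -8, y > -3}. No integer assignment can satisfy these jointly:

  - y < -8: bounds one variable relative to a constant
  - y > -3: bounds one variable relative to a constant

Direct contradiction: the bounds on y require y ≥ -2 and y ≤ -9 simultaneously, which is empty.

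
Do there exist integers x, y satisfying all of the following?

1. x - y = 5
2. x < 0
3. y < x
Yes

Take x = -1, y = -6. Substituting into each constraint:
  (1) (-1) + 6 = 5 ✓
  (2) -1 < 0 ✓
  (3) -6 < -1 ✓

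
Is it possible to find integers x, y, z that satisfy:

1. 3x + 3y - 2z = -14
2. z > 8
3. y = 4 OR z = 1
Yes

Take x = -2, y = 4, z = 10. Substituting into each constraint:
  (1) 3(-2) + 3(4) - 2(10) = -14 ✓
  (2) 10 > 8 ✓
  (3) y = 4, target 4 ✓ (first branch holds)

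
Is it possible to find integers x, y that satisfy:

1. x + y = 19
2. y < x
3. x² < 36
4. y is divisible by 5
No

A contradictory subset is {x + y = 19, y < x, x² < 36}. No integer assignment can satisfy these jointly:

  - x + y = 19: is a linear equation tying the variables together
  - y < x: bounds one variable relative to another variable
  - x² < 36: restricts x to |x| ≤ 5

Propagating the comparison: y < x and x ≤ 5 give y ≤ 4. Range argument: with x ∈ [-5, 5], y ∈ [−∞, 4], the left side of the equation is at most 9, but the right side is 19 > 9. No integer solution exists.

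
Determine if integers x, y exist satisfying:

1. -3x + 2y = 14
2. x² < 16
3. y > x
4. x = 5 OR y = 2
No

A contradictory subset is {-3x + 2y = 14, x² < 16, x = 5 OR y = 2}. No integer assignment can satisfy these jointly:

  - -3x + 2y = 14: is a linear equation tying the variables together
  - x² < 16: restricts x to |x| ≤ 3
  - x = 5 OR y = 2: forces a choice: either x = 5 or y = 2

Split on the disjunction (x = 5 OR y = 2):
  • If x = 5: this contradicts x² < 16, which requires |x| ≤ 3.
  • If y = 2: with y = 2, every remaining term of the linear equation is divisible by 3, so the left side is ≡ 0 (mod 3); but the right side 10 ≡ 1 (mod 3). No integers can satisfy it.
Both branches are infeasible, so the system has no integer solution.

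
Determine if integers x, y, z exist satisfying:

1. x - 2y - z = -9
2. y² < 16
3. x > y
Yes

Take x = 1, y = 0, z = 10. Substituting into each constraint:
  (1) 1 - 2(0) + (-10) = -9 ✓
  (2) y² = (0)² = 0, and 0 < 16 ✓
  (3) 1 > 0 ✓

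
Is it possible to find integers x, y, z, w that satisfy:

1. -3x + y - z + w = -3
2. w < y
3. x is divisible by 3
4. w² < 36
Yes

Take x = 0, y = 0, z = 2, w = -1. Substituting into each constraint:
  (1) -3(0) + 0 + (-2) + (-1) = -3 ✓
  (2) -1 < 0 ✓
  (3) 0 = 3 × 0, remainder 0 ✓
  (4) w² = (-1)² = 1, and 1 < 36 ✓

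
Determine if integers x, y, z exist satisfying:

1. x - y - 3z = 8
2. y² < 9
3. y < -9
No

A contradictory subset is {y² < 9, y < -9}. No integer assignment can satisfy these jointly:

  - y² < 9: restricts y to |y| ≤ 2
  - y < -9: bounds one variable relative to a constant

Direct contradiction: the bounds on y require y ≥ -2 and y ≤ -10 simultaneously, which is empty.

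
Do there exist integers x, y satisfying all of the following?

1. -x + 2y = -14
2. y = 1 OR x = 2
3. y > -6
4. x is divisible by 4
Yes

Take x = 16, y = 1. Substituting into each constraint:
  (1) (-16) + 2(1) = -14 ✓
  (2) y = 1, target 1 ✓ (first branch holds)
  (3) 1 > -6 ✓
  (4) 16 = 4 × 4, remainder 0 ✓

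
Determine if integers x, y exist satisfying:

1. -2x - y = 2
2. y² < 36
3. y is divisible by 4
Yes

Take x = -1, y = 0. Substituting into each constraint:
  (1) -2(-1) + 0 = 2 ✓
  (2) y² = (0)² = 0, and 0 < 36 ✓
  (3) 0 = 4 × 0, remainder 0 ✓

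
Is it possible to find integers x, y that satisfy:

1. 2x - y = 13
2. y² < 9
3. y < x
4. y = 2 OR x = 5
No

A contradictory subset is {2x - y = 13, y² < 9, y = 2 OR x = 5}. No integer assignment can satisfy these jointly:

  - 2x - y = 13: is a linear equation tying the variables together
  - y² < 9: restricts y to |y| ≤ 2
  - y = 2 OR x = 5: forces a choice: either y = 2 or x = 5

Split on the disjunction (y = 2 OR x = 5):
  • If y = 2: with y = 2, every remaining term of the linear equation is divisible by 2, so the left side is ≡ 0 (mod 2); but the right side 15 ≡ 1 (mod 2). No integers can satisfy it.
  • If x = 5: the equation forces y = -3, but y² < 9 requires |y| ≤ 2.
Both branches are infeasible, so the system has no integer solution.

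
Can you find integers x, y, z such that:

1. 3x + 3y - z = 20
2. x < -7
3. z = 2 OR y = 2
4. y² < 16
Yes

Take x = -8, y = 2, z = -38. Substituting into each constraint:
  (1) 3(-8) + 3(2) + 38 = 20 ✓
  (2) -8 < -7 ✓
  (3) y = 2, target 2 ✓ (second branch holds)
  (4) y² = (2)² = 4, and 4 < 16 ✓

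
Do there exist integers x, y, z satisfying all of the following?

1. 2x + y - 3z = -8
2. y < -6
Yes

Take x = 0, y = -8, z = 0. Substituting into each constraint:
  (1) 2(0) + (-8) - 3(0) = -8 ✓
  (2) -8 < -6 ✓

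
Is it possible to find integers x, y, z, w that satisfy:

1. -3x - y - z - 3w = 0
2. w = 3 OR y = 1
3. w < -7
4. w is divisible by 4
Yes

Take x = 0, y = 1, z = 23, w = -8. Substituting into each constraint:
  (1) -3(0) + (-1) + (-23) - 3(-8) = 0 ✓
  (2) y = 1, target 1 ✓ (second branch holds)
  (3) -8 < -7 ✓
  (4) -8 = 4 × -2, remainder 0 ✓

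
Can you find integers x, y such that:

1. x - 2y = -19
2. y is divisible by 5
Yes

Take x = -19, y = 0. Substituting into each constraint:
  (1) (-19) - 2(0) = -19 ✓
  (2) 0 = 5 × 0, remainder 0 ✓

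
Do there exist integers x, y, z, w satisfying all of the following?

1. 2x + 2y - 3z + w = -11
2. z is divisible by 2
Yes

Take x = 0, y = -6, z = 0, w = 1. Substituting into each constraint:
  (1) 2(0) + 2(-6) - 3(0) + 1 = -11 ✓
  (2) 0 = 2 × 0, remainder 0 ✓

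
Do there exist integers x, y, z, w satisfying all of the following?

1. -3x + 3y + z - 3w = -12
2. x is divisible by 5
Yes

Take x = 0, y = -4, z = 0, w = 0. Substituting into each constraint:
  (1) -3(0) + 3(-4) + 0 - 3(0) = -12 ✓
  (2) 0 = 5 × 0, remainder 0 ✓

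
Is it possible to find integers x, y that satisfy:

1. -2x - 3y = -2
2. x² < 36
Yes

Take x = 1, y = 0. Substituting into each constraint:
  (1) -2(1) - 3(0) = -2 ✓
  (2) x² = (1)² = 1, and 1 < 36 ✓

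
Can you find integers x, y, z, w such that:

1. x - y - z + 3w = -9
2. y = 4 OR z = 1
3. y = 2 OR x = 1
Yes

Take x = 3, y = 2, z = 1, w = -3. Substituting into each constraint:
  (1) 3 + (-2) + (-1) + 3(-3) = -9 ✓
  (2) z = 1, target 1 ✓ (second branch holds)
  (3) y = 2, target 2 ✓ (first branch holds)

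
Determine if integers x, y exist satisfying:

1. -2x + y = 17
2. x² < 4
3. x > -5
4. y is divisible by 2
No

A contradictory subset is {-2x + y = 17, y is divisible by 2}. No integer assignment can satisfy these jointly:

  - -2x + y = 17: is a linear equation tying the variables together
  - y is divisible by 2: restricts y to multiples of 2

Modular obstruction: writing y = 2y', every remaining term of the linear equation is divisible by 2, so the left side is ≡ 0 (mod 2); but the right side 17 ≡ 1 (mod 2). No integers can satisfy it.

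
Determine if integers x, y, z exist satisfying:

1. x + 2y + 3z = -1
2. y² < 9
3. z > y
Yes

Take x = 1, y = -1, z = 0. Substituting into each constraint:
  (1) 1 + 2(-1) + 3(0) = -1 ✓
  (2) y² = (-1)² = 1, and 1 < 9 ✓
  (3) 0 > -1 ✓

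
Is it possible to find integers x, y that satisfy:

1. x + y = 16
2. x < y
Yes

Take x = 7, y = 9. Substituting into each constraint:
  (1) 7 + 9 = 16 ✓
  (2) 7 < 9 ✓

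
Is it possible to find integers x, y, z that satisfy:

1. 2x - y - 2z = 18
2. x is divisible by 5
Yes

Take x = 0, y = -18, z = 0. Substituting into each constraint:
  (1) 2(0) + 18 - 2(0) = 18 ✓
  (2) 0 = 5 × 0, remainder 0 ✓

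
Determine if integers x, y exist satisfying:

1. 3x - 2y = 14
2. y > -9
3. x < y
Yes

Take x = 16, y = 17. Substituting into each constraint:
  (1) 3(16) - 2(17) = 14 ✓
  (2) 17 > -9 ✓
  (3) 16 < 17 ✓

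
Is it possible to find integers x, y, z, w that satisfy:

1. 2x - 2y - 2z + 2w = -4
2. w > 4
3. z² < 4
Yes

Take x = 0, y = 7, z = 0, w = 5. Substituting into each constraint:
  (1) 2(0) - 2(7) - 2(0) + 2(5) = -4 ✓
  (2) 5 > 4 ✓
  (3) z² = (0)² = 0, and 0 < 4 ✓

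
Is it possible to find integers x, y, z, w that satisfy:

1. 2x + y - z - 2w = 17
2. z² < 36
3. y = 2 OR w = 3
Yes

Take x = 0, y = 2, z = 1, w = -8. Substituting into each constraint:
  (1) 2(0) + 2 + (-1) - 2(-8) = 17 ✓
  (2) z² = (1)² = 1, and 1 < 36 ✓
  (3) y = 2, target 2 ✓ (first branch holds)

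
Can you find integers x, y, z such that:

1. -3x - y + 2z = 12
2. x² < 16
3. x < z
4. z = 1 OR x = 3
Yes

Take x = 0, y = -10, z = 1. Substituting into each constraint:
  (1) -3(0) + 10 + 2(1) = 12 ✓
  (2) x² = (0)² = 0, and 0 < 16 ✓
  (3) 0 < 1 ✓
  (4) z = 1, target 1 ✓ (first branch holds)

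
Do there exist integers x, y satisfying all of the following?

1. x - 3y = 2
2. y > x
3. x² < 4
No

The full constraint system is jointly infeasible over the integers. Each constraint and what it forces:

  - x - 3y = 2: is a linear equation tying the variables together
  - y > x: bounds one variable relative to another variable
  - x² < 4: restricts x to |x| ≤ 1

Propagating the comparison: y > x and x ≥ -1 give y ≥ 0. Range argument: with x ∈ [-1, 1], y ∈ [0, ∞], the left side of the equation is at most 1, but the right side is 2 > 1. No integer solution exists.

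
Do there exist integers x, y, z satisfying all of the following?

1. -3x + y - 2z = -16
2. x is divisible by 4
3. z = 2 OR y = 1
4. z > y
Yes

Take x = 4, y = 0, z = 2. Substituting into each constraint:
  (1) -3(4) + 0 - 2(2) = -16 ✓
  (2) 4 = 4 × 1, remainder 0 ✓
  (3) z = 2, target 2 ✓ (first branch holds)
  (4) 2 > 0 ✓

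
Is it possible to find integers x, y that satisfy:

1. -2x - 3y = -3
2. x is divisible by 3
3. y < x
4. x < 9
Yes

Take x = 3, y = -1. Substituting into each constraint:
  (1) -2(3) - 3(-1) = -3 ✓
  (2) 3 = 3 × 1, remainder 0 ✓
  (3) -1 < 3 ✓
  (4) 3 < 9 ✓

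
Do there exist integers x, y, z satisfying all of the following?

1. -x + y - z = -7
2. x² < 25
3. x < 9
Yes

Take x = 0, y = -7, z = 0. Substituting into each constraint:
  (1) 0 + (-7) + 0 = -7 ✓
  (2) x² = (0)² = 0, and 0 < 25 ✓
  (3) 0 < 9 ✓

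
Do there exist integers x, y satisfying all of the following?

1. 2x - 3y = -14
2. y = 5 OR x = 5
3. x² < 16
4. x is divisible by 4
No

A contradictory subset is {2x - 3y = -14, y = 5 OR x = 5, x² < 16}. No integer assignment can satisfy these jointly:

  - 2x - 3y = -14: is a linear equation tying the variables together
  - y = 5 OR x = 5: forces a choice: either y = 5 or x = 5
  - x² < 16: restricts x to |x| ≤ 3

Split on the disjunction (y = 5 OR x = 5):
  • If y = 5: with y = 5, every remaining term of the linear equation is divisible by 2, so the left side is ≡ 0 (mod 2); but the right side 1 ≡ 1 (mod 2). No integers can satisfy it.
  • If x = 5: this contradicts x² < 16, which requires |x| ≤ 3.
Both branches are infeasible, so the system has no integer solution.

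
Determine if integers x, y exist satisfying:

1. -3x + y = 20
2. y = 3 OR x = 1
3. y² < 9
No

The full constraint system is jointly infeasible over the integers. Each constraint and what it forces:

  - -3x + y = 20: is a linear equation tying the variables together
  - y = 3 OR x = 1: forces a choice: either y = 3 or x = 1
  - y² < 9: restricts y to |y| ≤ 2

Split on the disjunction (y = 3 OR x = 1):
  • If y = 3: this contradicts y² < 9, which requires |y| ≤ 2.
  • If x = 1: the equation forces y = 23, but y² < 9 requires |y| ≤ 2.
Both branches are infeasible, so the system has no integer solution.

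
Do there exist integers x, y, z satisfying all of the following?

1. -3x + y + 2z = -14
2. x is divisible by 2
Yes

Take x = 0, y = -14, z = 0. Substituting into each constraint:
  (1) -3(0) + (-14) + 2(0) = -14 ✓
  (2) 0 = 2 × 0, remainder 0 ✓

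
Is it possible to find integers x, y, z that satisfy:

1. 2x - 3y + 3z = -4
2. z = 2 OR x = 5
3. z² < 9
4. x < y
Yes

Take x = 4, y = 6, z = 2. Substituting into each constraint:
  (1) 2(4) - 3(6) + 3(2) = -4 ✓
  (2) z = 2, target 2 ✓ (first branch holds)
  (3) z² = (2)² = 4, and 4 < 9 ✓
  (4) 4 < 6 ✓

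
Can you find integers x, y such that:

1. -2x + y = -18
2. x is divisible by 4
Yes

Take x = 0, y = -18. Substituting into each constraint:
  (1) -2(0) + (-18) = -18 ✓
  (2) 0 = 4 × 0, remainder 0 ✓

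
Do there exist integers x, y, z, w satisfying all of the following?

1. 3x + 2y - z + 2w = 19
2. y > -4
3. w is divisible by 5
Yes

Take x = 7, y = 0, z = 2, w = 0. Substituting into each constraint:
  (1) 3(7) + 2(0) + (-2) + 2(0) = 19 ✓
  (2) 0 > -4 ✓
  (3) 0 = 5 × 0, remainder 0 ✓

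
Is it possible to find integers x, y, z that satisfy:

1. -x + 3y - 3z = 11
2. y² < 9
Yes

Take x = -11, y = 0, z = 0. Substituting into each constraint:
  (1) 11 + 3(0) - 3(0) = 11 ✓
  (2) y² = (0)² = 0, and 0 < 9 ✓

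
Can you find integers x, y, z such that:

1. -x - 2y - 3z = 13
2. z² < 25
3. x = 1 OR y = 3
Yes

Take x = -16, y = 3, z = -1. Substituting into each constraint:
  (1) 16 - 2(3) - 3(-1) = 13 ✓
  (2) z² = (-1)² = 1, and 1 < 25 ✓
  (3) y = 3, target 3 ✓ (second branch holds)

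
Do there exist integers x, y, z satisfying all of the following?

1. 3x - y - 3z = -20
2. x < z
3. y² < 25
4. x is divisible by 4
Yes

Take x = 0, y = 2, z = 6. Substituting into each constraint:
  (1) 3(0) + (-2) - 3(6) = -20 ✓
  (2) 0 < 6 ✓
  (3) y² = (2)² = 4, and 4 < 25 ✓
  (4) 0 = 4 × 0, remainder 0 ✓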